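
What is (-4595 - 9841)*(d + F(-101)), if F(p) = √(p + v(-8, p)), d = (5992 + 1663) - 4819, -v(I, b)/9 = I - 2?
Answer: -40940496 - 14436*I*√11 ≈ -4.094e+7 - 47879.0*I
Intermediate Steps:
v(I, b) = 18 - 9*I (v(I, b) = -9*(I - 2) = -9*(-2 + I) = 18 - 9*I)
d = 2836 (d = 7655 - 4819 = 2836)
F(p) = √(90 + p) (F(p) = √(p + (18 - 9*(-8))) = √(p + (18 + 72)) = √(p + 90) = √(90 + p))
(-4595 - 9841)*(d + F(-101)) = (-4595 - 9841)*(2836 + √(90 - 101)) = -14436*(2836 + √(-11)) = -14436*(2836 + I*√11) = -40940496 - 14436*I*√11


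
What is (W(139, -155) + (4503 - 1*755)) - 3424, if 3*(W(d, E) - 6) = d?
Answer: 1129/3 ≈ 376.33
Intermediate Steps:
W(d, E) = 6 + d/3
(W(139, -155) + (4503 - 1*755)) - 3424 = ((6 + (⅓)*139) + (4503 - 1*755)) - 3424 = ((6 + 139/3) + (4503 - 755)) - 3424 = (157/3 + 3748) - 3424 = 11401/3 - 3424 = 1129/3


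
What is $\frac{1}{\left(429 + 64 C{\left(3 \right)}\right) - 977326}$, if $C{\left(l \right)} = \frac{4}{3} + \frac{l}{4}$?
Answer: $- \frac{3}{2930291} \approx -1.0238 \cdot 10^{-6}$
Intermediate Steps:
$C{\left(l \right)} = \frac{4}{3} + \frac{l}{4}$ ($C{\left(l \right)} = 4 \cdot \frac{1}{3} + l \frac{1}{4} = \frac{4}{3} + \frac{l}{4}$)
$\frac{1}{\left(429 + 64 C{\left(3 \right)}\right) - 977326} = \frac{1}{\left(429 + 64 \left(\frac{4}{3} + \frac{1}{4} \cdot 3\right)\right) - 977326} = \frac{1}{\left(429 + 64 \left(\frac{4}{3} + \frac{3}{4}\right)\right) - 977326} = \frac{1}{\left(429 + 64 \cdot \frac{25}{12}\right) - 977326} = \frac{1}{\left(429 + \frac{400}{3}\right) - 977326} = \frac{1}{\frac{1687}{3} - 977326} = \frac{1}{- \frac{2930291}{3}} = - \frac{3}{2930291}$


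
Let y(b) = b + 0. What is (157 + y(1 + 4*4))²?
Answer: 30276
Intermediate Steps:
y(b) = b
(157 + y(1 + 4*4))² = (157 + (1 + 4*4))² = (157 + (1 + 16))² = (157 + 17)² = 174² = 30276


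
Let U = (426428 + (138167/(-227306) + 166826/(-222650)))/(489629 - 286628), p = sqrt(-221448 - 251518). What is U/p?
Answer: -3596886053898649*I*sqrt(472966)/809860929829644124900 ≈ -0.0030544*I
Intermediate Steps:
p = I*sqrt(472966) (p = sqrt(-472966) = I*sqrt(472966) ≈ 687.73*I)
U = 3596886053898649/1712302638730150 (U = (426428 + (138167*(-1/227306) + 166826*(-1/222650)))/203001 = (426428 + (-138167/227306 - 83413/111325))*(1/203001) = (426428 - 34341716653/25304840450)*(1/203001) = (10790658161695947/25304840450)*(1/203001) = 3596886053898649/1712302638730150 ≈ 2.1006)
U/p = 3596886053898649/(1712302638730150*((I*sqrt(472966)))) = 3596886053898649*(-I*sqrt(472966)/472966)/1712302638730150 = -3596886053898649*I*sqrt(472966)/809860929829644124900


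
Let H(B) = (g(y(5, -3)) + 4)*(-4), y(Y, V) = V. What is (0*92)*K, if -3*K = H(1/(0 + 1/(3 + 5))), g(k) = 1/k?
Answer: 0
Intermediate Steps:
H(B) = -44/3 (H(B) = (1/(-3) + 4)*(-4) = (-1/3 + 4)*(-4) = (11/3)*(-4) = -44/3)
K = 44/9 (K = -1/3*(-44/3) = 44/9 ≈ 4.8889)
(0*92)*K = (0*92)*(44/9) = 0*(44/9) = 0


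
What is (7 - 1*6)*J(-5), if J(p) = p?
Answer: -5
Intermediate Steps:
(7 - 1*6)*J(-5) = (7 - 1*6)*(-5) = (7 - 6)*(-5) = 1*(-5) = -5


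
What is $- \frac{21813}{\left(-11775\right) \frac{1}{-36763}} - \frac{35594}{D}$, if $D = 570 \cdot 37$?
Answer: $- \frac{15236692646}{223725} \approx -68105.0$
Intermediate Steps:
$D = 21090$
$- \frac{21813}{\left(-11775\right) \frac{1}{-36763}} - \frac{35594}{D} = - \frac{21813}{\left(-11775\right) \frac{1}{-36763}} - \frac{35594}{21090} = - \frac{21813}{\left(-11775\right) \left(- \frac{1}{36763}\right)} - \frac{481}{285} = - \frac{21813}{\frac{11775}{36763}} - \frac{481}{285} = \left(-21813\right) \frac{36763}{11775} - \frac{481}{285} = - \frac{267303773}{3925} - \frac{481}{285} = - \frac{15236692646}{223725}$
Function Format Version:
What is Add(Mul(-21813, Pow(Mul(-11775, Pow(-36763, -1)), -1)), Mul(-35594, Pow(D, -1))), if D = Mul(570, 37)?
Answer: Rational(-15236692646, 223725) ≈ -68105.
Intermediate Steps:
D = 21090
Add(Mul(-21813, Pow(Mul(-11775, Pow(-36763, -1)), -1)), Mul(-35594, Pow(D, -1))) = Add(Mul(-21813, Pow(Mul(-11775, Pow(-36763, -1)), -1)), Mul(-35594, Pow(21090, -1))) = Add(Mul(-21813, Pow(Mul(-11775, Rational(-1, 36763)), -1)), Mul(-35594, Rational(1, 21090))) = Add(Mul(-21813, Pow(Rational(11775, 36763), -1)), Rational(-481, 285)) = Add(Mul(-21813, Rational(36763, 11775)), Rational(-481, 285)) = Add(Rational(-267303773, 3925), Rational(-481, 285)) = Rational(-15236692646, 223725)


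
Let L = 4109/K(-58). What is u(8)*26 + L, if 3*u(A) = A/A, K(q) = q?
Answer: -10819/174 ≈ -62.178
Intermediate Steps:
u(A) = ⅓ (u(A) = (A/A)/3 = (⅓)*1 = ⅓)
L = -4109/58 (L = 4109/(-58) = 4109*(-1/58) = -4109/58 ≈ -70.845)
u(8)*26 + L = (⅓)*26 - 4109/58 = 26/3 - 4109/58 = -10819/174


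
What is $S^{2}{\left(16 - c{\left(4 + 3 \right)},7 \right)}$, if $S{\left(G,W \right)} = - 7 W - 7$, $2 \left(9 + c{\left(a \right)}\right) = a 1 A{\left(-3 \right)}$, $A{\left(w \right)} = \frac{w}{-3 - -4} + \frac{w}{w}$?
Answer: $3136$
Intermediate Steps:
$A{\left(w \right)} = 1 + w$ ($A{\left(w \right)} = \frac{w}{-3 + 4} + 1 = \frac{w}{1} + 1 = w 1 + 1 = w + 1 = 1 + w$)
$c{\left(a \right)} = -9 - a$ ($c{\left(a \right)} = -9 + \frac{a 1 \left(1 - 3\right)}{2} = -9 + \frac{a \left(-2\right)}{2} = -9 + \frac{\left(-2\right) a}{2} = -9 - a$)
$S{\left(G,W \right)} = -7 - 7 W$
$S^{2}{\left(16 - c{\left(4 + 3 \right)},7 \right)} = \left(-7 - 49\right)^{2} = \left(-56\right)^{2} = 3136$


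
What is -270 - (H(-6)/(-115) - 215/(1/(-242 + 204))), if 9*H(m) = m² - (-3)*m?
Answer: -970598/115 ≈ -8440.0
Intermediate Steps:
H(m) = m/3 + m²/9 (H(m) = (m² - (-3)*m)/9 = (m² + 3*m)/9 = m/3 + m²/9)
-270 - (H(-6)/(-115) - 215/(1/(-242 + 204))) = -270 - (((⅑)*(-6)*(3 - 6))/(-115) - 215/(1/(-242 + 204))) = -270 - (((⅑)*(-6)*(-3))*(-1/115) - 215/(1/(-38))) = -270 - (2*(-1/115) - 215/(-1/38)) = -270 - (-2/115 - 215*(-38)) = -270 - (-2/115 + 8170) = -270 - 1*939548/115 = -270 - 939548/115 = -970598/115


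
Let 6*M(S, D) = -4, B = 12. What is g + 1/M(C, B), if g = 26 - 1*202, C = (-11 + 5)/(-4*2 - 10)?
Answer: -355/2 ≈ -177.50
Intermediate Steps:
C = ⅓ (C = -6/(-8 - 10) = -6/(-18) = -6*(-1/18) = ⅓ ≈ 0.33333)
M(S, D) = -⅔ (M(S, D) = (⅙)*(-4) = -⅔)
g = -176 (g = 26 - 202 = -176)
g + 1/M(C, B) = -176 + 1/(-⅔) = -176 - 3/2 = -355/2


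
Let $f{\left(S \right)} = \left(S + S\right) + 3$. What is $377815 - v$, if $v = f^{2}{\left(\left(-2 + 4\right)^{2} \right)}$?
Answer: $377694$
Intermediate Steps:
$f{\left(S \right)} = 3 + 2 S$ ($f{\left(S \right)} = 2 S + 3 = 3 + 2 S$)
$v = 121$ ($v = \left(3 + 2 \left(-2 + 4\right)^{2}\right)^{2} = \left(3 + 2 \cdot 2^{2}\right)^{2} = \left(3 + 2 \cdot 4\right)^{2} = \left(3 + 8\right)^{2} = 11^{2} = 121$)
$377815 - v = 377815 - 121 = 377694$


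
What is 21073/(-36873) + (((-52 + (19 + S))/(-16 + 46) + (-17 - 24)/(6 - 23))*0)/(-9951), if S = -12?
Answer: -21073/36873 ≈ -0.57150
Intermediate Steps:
21073/(-36873) + (((-52 + (19 + S))/(-16 + 46) + (-17 - 24)/(6 - 23))*0)/(-9951) = 21073/(-36873) + (((-52 + (19 - 12))/(-16 + 46) + (-17 - 24)/(6 - 23))*0)/(-9951) = 21073*(-1/36873) + (((-52 + 7)/30 - 41/(-17))*0)*(-1/9951) = -21073/36873 + ((-45*1/30 - 41*(-1/17))*0)*(-1/9951) = -21073/36873 + ((-3/2 + 41/17)*0)*(-1/9951) = -21073/36873 + ((31/34)*0)*(-1/9951) = -21073/36873 + 0*(-1/9951) = -21073/36873 + 0 = -21073/36873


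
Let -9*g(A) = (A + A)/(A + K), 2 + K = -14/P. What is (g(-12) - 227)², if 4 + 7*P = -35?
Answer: 161925625/3136 ≈ 51634.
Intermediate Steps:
P = -39/7 (P = -4/7 + (⅐)*(-35) = -4/7 - 5 = -39/7 ≈ -5.5714)
K = 20/39 (K = -2 - 14/(-39/7) = -2 - 14*(-7/39) = -2 + 98/39 = 20/39 ≈ 0.51282)
g(A) = -2*A/(9*(20/39 + A)) (g(A) = -(A + A)/(9*(A + 20/39)) = -2*A/(9*(20/39 + A)))
(g(-12) - 227)² = (-26*(-12)/(60 + 117*(-12)) - 227)² = (-26*(-12)/(60 - 1404) - 227)² = (-26*(-12)/(-1344) - 227)² = (-26*(-12)*(-1/1344) - 227)² = (-13/56 - 227)² = (-12725/56)² = 161925625/3136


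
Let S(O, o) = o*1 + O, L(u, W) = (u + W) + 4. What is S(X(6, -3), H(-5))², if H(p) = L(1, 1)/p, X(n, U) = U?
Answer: 441/25 ≈ 17.640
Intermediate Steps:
L(u, W) = 4 + W + u (L(u, W) = (W + u) + 4 = 4 + W + u)
H(p) = 6/p (H(p) = (4 + 1 + 1)/p = 6/p)
S(O, o) = O + o (S(O, o) = o + O = O + o)
S(X(6, -3), H(-5))² = (-3 + 6/(-5))² = (-3 + 6*(-⅕))² = (-3 - 6/5)² = (-21/5)² = 441/25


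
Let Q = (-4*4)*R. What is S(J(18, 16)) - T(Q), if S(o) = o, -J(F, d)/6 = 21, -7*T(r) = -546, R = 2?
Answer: -204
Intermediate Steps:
Q = -32 (Q = -4*4*2 = -16*2 = -32)
T(r) = 78 (T(r) = -⅐*(-546) = 78)
J(F, d) = -126 (J(F, d) = -6*21 = -126)
S(J(18, 16)) - T(Q) = -126 - 1*78 = -126 - 78 = -204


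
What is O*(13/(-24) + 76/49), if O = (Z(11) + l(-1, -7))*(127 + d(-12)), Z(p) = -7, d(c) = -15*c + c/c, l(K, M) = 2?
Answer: -65285/42 ≈ -1554.4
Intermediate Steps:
d(c) = 1 - 15*c (d(c) = -15*c + 1 = 1 - 15*c)
O = -1540 (O = (-7 + 2)*(127 + (1 - 15*(-12))) = -5*(127 + (1 + 180)) = -5*(127 + 181) = -5*308 = -1540)
O*(13/(-24) + 76/49) = -1540*(13/(-24) + 76/49) = -1540*(13*(-1/24) + 76*(1/49)) = -1540*(-13/24 + 76/49) = -1540*1187/1176 = -65285/42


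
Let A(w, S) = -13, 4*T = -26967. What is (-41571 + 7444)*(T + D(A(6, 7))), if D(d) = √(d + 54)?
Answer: 920302809/4 - 34127*√41 ≈ 2.2986e+8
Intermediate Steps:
T = -26967/4 (T = (¼)*(-26967) = -26967/4 ≈ -6741.8)
D(d) = √(54 + d)
(-41571 + 7444)*(T + D(A(6, 7))) = (-41571 + 7444)*(-26967/4 + √(54 - 13)) = -34127*(-26967/4 + √41) = 920302809/4 - 34127*√41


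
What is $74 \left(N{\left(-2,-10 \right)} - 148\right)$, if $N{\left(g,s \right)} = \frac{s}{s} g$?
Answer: $-11100$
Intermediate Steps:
$N{\left(g,s \right)} = g$ ($N{\left(g,s \right)} = 1 g = g$)
$74 \left(N{\left(-2,-10 \right)} - 148\right) = 74 \left(-2 - 148\right) = 74 \left(-150\right) = -11100$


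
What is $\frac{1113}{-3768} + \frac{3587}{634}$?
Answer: $\frac{2135029}{398152} \approx 5.3623$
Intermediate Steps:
$\frac{1113}{-3768} + \frac{3587}{634} = 1113 \left(- \frac{1}{3768}\right) + 3587 \cdot \frac{1}{634} = - \frac{371}{1256} + \frac{3587}{634} = \frac{2135029}{398152}$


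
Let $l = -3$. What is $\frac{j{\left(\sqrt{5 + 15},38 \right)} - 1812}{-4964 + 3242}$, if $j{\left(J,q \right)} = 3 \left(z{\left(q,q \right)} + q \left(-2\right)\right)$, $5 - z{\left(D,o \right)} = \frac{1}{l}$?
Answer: $\frac{1012}{861} \approx 1.1754$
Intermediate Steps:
$z{\left(D,o \right)} = \frac{16}{3}$ ($z{\left(D,o \right)} = 5 - \frac{1}{-3} = 5 - - \frac{1}{3} = 5 + \frac{1}{3} = \frac{16}{3}$)
$j{\left(J,q \right)} = 16 - 6 q$ ($j{\left(J,q \right)} = 3 \left(\frac{16}{3} + q \left(-2\right)\right) = 3 \left(\frac{16}{3} - 2 q\right) = 16 - 6 q$)
$\frac{j{\left(\sqrt{5 + 15},38 \right)} - 1812}{-4964 + 3242} = \frac{\left(16 - 228\right) - 1812}{-4964 + 3242} = \frac{\left(16 - 228\right) - 1812}{-1722} = \left(-212 - 1812\right) \left(- \frac{1}{1722}\right) = \left(-2024\right) \left(- \frac{1}{1722}\right) = \frac{1012}{861}$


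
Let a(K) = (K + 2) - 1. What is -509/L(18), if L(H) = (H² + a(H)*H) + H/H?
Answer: -509/667 ≈ -0.76312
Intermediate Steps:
a(K) = 1 + K (a(K) = (2 + K) - 1 = 1 + K)
L(H) = 1 + H² + H*(1 + H) (L(H) = (H² + (1 + H)*H) + H/H = (H² + H*(1 + H)) + 1 = 1 + H² + H*(1 + H))
-509/L(18) = -509/(1 + 18 + 2*18²) = -509/(1 + 18 + 2*324) = -509/(1 + 18 + 648) = -509/667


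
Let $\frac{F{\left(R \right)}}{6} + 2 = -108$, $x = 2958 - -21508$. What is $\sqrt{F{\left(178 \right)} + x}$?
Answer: $\sqrt{23806} \approx 154.29$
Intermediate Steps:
$x = 24466$ ($x = 2958 + 21508 = 24466$)
$F{\left(R \right)} = -660$ ($F{\left(R \right)} = -12 + 6 \left(-108\right) = -12 - 648 = -660$)
$\sqrt{F{\left(178 \right)} + x} = \sqrt{-660 + 24466} = \sqrt{23806}$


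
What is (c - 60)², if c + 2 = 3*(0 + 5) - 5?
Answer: 2704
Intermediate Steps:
c = 8 (c = -2 + (3*(0 + 5) - 5) = -2 + (3*5 - 5) = -2 + (15 - 5) = -2 + 10 = 8)
(c - 60)² = (8 - 60)² = (-52)² = 2704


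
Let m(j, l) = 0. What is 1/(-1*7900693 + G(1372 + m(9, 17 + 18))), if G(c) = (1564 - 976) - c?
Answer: -1/7901477 ≈ -1.2656e-7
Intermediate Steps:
G(c) = 588 - c
1/(-1*7900693 + G(1372 + m(9, 17 + 18))) = 1/(-1*7900693 + (588 - (1372 + 0))) = 1/(-7900693 + (588 - 1*1372)) = 1/(-7900693 + (588 - 1372)) = 1/(-7900693 - 784) = 1/(-7901477) = -1/7901477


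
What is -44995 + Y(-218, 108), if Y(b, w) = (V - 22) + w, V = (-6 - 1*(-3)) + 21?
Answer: -44891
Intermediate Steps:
V = 18 (V = (-6 + 3) + 21 = -3 + 21 = 18)
Y(b, w) = -4 + w (Y(b, w) = (18 - 22) + w = -4 + w)
-44995 + Y(-218, 108) = -44995 + (-4 + 108) = -44995 + 104 = -44891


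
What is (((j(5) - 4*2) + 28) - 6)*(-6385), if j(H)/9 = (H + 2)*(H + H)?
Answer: -4111940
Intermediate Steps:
j(H) = 18*H*(2 + H) (j(H) = 9*((H + 2)*(H + H)) = 9*((2 + H)*(2*H)) = 9*(2*H*(2 + H)) = 18*H*(2 + H))
(((j(5) - 4*2) + 28) - 6)*(-6385) = (((18*5*(2 + 5) - 4*2) + 28) - 6)*(-6385) = (((18*5*7 - 8) + 28) - 6)*(-6385) = (((630 - 8) + 28) - 6)*(-6385) = ((622 + 28) - 6)*(-6385) = (650 - 6)*(-6385) = 644*(-6385) = -4111940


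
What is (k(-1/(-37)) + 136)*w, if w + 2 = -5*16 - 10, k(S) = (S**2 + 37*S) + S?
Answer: -17258372/1369 ≈ -12607.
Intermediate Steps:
k(S) = S**2 + 38*S
w = -92 (w = -2 + (-5*16 - 10) = -2 + (-80 - 10) = -2 - 90 = -92)
(k(-1/(-37)) + 136)*w = ((-1/(-37))*(38 - 1/(-37)) + 136)*(-92) = ((-1*(-1/37))*(38 - 1*(-1/37)) + 136)*(-92) = ((38 + 1/37)/37 + 136)*(-92) = ((1/37)*(1407/37) + 136)*(-92) = (1407/1369 + 136)*(-92) = (187591/1369)*(-92) = -17258372/1369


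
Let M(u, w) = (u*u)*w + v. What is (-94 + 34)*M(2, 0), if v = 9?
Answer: -540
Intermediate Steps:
M(u, w) = 9 + w*u² (M(u, w) = (u*u)*w + 9 = u²*w + 9 = w*u² + 9 = 9 + w*u²)
(-94 + 34)*M(2, 0) = (-94 + 34)*(9 + 0*2²) = -60*(9 + 0*4) = -60*(9 + 0) = -60*9 = -540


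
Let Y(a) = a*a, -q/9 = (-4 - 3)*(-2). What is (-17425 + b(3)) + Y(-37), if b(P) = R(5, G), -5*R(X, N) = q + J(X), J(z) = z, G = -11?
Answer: -80159/5 ≈ -16032.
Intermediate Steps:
q = -126 (q = -9*(-4 - 3)*(-2) = -(-63)*(-2) = -9*14 = -126)
R(X, N) = 126/5 - X/5 (R(X, N) = -(-126 + X)/5 = 126/5 - X/5)
Y(a) = a²
b(P) = 121/5 (b(P) = 126/5 - ⅕*5 = 126/5 - 1 = 121/5)
(-17425 + b(3)) + Y(-37) = (-17425 + 121/5) + (-37)² = -87004/5 + 1369 = -80159/5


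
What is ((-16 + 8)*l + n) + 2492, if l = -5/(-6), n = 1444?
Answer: 11788/3 ≈ 3929.3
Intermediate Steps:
l = ⅚ (l = -5*(-⅙) = ⅚ ≈ 0.83333)
((-16 + 8)*l + n) + 2492 = ((-16 + 8)*(⅚) + 1444) + 2492 = (-8*⅚ + 1444) + 2492 = (-20/3 + 1444) + 2492 = 4312/3 + 2492 = 11788/3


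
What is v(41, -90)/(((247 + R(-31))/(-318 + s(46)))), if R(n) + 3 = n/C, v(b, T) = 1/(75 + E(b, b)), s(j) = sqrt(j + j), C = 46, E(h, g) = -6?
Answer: -212/11193 + 4*sqrt(23)/33579 ≈ -0.018369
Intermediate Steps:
s(j) = sqrt(2)*sqrt(j) (s(j) = sqrt(2*j) = sqrt(2)*sqrt(j))
v(b, T) = 1/69 (v(b, T) = 1/(75 - 6) = 1/69)
R(n) = -3 + n/46
v(41, -90)/(((247 + R(-31))/(-318 + s(46)))) = 1/(69*(((247 + (-3 + (1/46)*(-31)))/(-318 + sqrt(2)*sqrt(46))))) = 1/(69*(((247 + (-3 - 31/46))/(-318 + 2*sqrt(23))))) = 1/(69*(((247 - 169/46)/(-318 + 2*sqrt(23))))) = 1/(69*((11193/(46*(-318 + 2*sqrt(23)))))) = (-4876/3731 + 92*sqrt(23)/11193)/69 = -212/11193 + 4*sqrt(23)/33579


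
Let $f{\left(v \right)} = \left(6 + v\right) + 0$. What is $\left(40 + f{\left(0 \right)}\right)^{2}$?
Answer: $2116$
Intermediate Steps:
$f{\left(v \right)} = 6 + v$
$\left(40 + f{\left(0 \right)}\right)^{2} = \left(40 + \left(6 + 0\right)\right)^{2} = \left(40 + 6\right)^{2} = 46^{2} = 2116$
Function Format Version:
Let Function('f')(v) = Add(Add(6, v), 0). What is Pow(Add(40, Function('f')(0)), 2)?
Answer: 2116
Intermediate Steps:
Function('f')(v) = Add(6, v)
Pow(Add(40, Function('f')(0)), 2) = Pow(Add(40, Add(6, 0)), 2) = Pow(Add(40, 6), 2) = Pow(46, 2) = 2116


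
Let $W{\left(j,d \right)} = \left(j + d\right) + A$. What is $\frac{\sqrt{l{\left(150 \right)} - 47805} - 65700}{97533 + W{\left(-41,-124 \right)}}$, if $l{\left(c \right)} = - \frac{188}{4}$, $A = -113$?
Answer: $- \frac{13140}{19451} + \frac{2 i \sqrt{11963}}{97255} \approx -0.67554 + 0.0022493 i$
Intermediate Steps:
$l{\left(c \right)} = -47$ ($l{\left(c \right)} = \left(-188\right) \frac{1}{4} = -47$)
$W{\left(j,d \right)} = -113 + d + j$ ($W{\left(j,d \right)} = \left(j + d\right) - 113 = \left(d + j\right) - 113 = -113 + d + j$)
$\frac{\sqrt{l{\left(150 \right)} - 47805} - 65700}{97533 + W{\left(-41,-124 \right)}} = \frac{\sqrt{-47 - 47805} - 65700}{97533 - 278} = \frac{\sqrt{-47852} - 65700}{97533 - 278} = \frac{2 i \sqrt{11963} - 65700}{97255} = \left(-65700 + 2 i \sqrt{11963}\right) \frac{1}{97255} = - \frac{13140}{19451} + \frac{2 i \sqrt{11963}}{97255}$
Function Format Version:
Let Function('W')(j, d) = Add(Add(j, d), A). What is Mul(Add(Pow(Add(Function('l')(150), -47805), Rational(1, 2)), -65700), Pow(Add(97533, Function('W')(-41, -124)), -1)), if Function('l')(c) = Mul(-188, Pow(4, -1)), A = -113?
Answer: Add(Rational(-13140, 19451), Mul(Rational(2, 97255), I, Pow(11963, Rational(1, 2)))) ≈ Add(-0.67554, Mul(0.0022493, I))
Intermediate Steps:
Function('l')(c) = -47 (Function('l')(c) = Mul(-188, Rational(1, 4)) = -47)
Function('W')(j, d) = Add(-113, d, j) (Function('W')(j, d) = Add(Add(j, d), -113) = Add(Add(d, j), -113) = Add(-113, d, j))
Mul(Add(Pow(Add(Function('l')(150), -47805), Rational(1, 2)), -65700), Pow(Add(97533, Function('W')(-41, -124)), -1)) = Mul(Add(Pow(Add(-47, -47805), Rational(1, 2)), -65700), Pow(Add(97533, Add(-113, -124, -41)), -1)) = Mul(Add(Pow(-47852, Rational(1, 2)), -65700), Pow(Add(97533, -278), -1)) = Mul(Add(Mul(2, I, Pow(11963, Rational(1, 2))), -65700), Pow(97255, -1)) = Mul(Add(-65700, Mul(2, I, Pow(11963, Rational(1, 2)))), Rational(1, 97255)) = Add(Rational(-13140, 19451), Mul(Rational(2, 97255), I, Pow(11963, Rational(1, 2))))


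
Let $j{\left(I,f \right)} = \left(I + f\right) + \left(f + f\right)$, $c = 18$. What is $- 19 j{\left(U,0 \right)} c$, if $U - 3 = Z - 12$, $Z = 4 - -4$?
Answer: $342$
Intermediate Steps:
$Z = 8$ ($Z = 4 + 4 = 8$)
$U = -1$ ($U = 3 + \left(8 - 12\right) = 3 - 4 = -1$)
$j{\left(I,f \right)} = I + 3 f$ ($j{\left(I,f \right)} = \left(I + f\right) + 2 f = I + 3 f$)
$- 19 j{\left(U,0 \right)} c = - 19 \left(-1 + 3 \cdot 0\right) 18 = - 19 \left(-1 + 0\right) 18 = \left(-19\right) \left(-1\right) 18 = 19 \cdot 18 = 342$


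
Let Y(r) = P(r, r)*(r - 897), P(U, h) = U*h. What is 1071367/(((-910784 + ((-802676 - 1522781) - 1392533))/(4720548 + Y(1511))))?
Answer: -753469292071507/2314387 ≈ -3.2556e+8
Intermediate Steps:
Y(r) = r**2*(-897 + r) (Y(r) = (r*r)*(r - 897) = r**2*(-897 + r))
1071367/(((-910784 + ((-802676 - 1522781) - 1392533))/(4720548 + Y(1511)))) = 1071367/(((-910784 + ((-802676 - 1522781) - 1392533))/(4720548 + 1511**2*(-897 + 1511)))) = 1071367/(((-910784 + (-2325457 - 1392533))/(4720548 + 2283121*614))) = 1071367/(((-910784 - 3717990)/(4720548 + 1401836294))) = 1071367/((-4628774/1406556842)) = 1071367/((-4628774*1/1406556842)) = 1071367/(-2314387/703278421) = 1071367*(-703278421/2314387) = -753469292071507/2314387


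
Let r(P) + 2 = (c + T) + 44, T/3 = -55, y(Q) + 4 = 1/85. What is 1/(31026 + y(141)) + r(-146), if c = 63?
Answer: -158212175/2636871 ≈ -60.000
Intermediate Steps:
y(Q) = -339/85 (y(Q) = -4 + 1/85 = -339/85)
T = -165 (T = 3*(-55) = -165)
r(P) = -60 (r(P) = -2 + ((63 - 165) + 44) = -2 + (-102 + 44) = -2 - 58 = -60)
1/(31026 + y(141)) + r(-146) = 1/(31026 - 339/85) - 60 = 1/(2636871/85) - 60 = 85/2636871 - 60 = -158212175/2636871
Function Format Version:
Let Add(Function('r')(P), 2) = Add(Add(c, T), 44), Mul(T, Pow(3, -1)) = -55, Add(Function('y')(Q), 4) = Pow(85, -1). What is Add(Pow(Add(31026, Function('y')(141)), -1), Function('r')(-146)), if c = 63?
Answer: Rational(-158212175, 2636871) ≈ -60.000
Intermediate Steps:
Function('y')(Q) = Rational(-339, 85) (Function('y')(Q) = Add(-4, Pow(85, -1)) = Add(-4, Rational(1, 85)) = Rational(-339, 85))
T = -165 (T = Mul(3, -55) = -165)
Function('r')(P) = -60 (Function('r')(P) = Add(-2, Add(Add(63, -165), 44)) = Add(-2, Add(-102, 44)) = Add(-2, -58) = -60)
Add(Pow(Add(31026, Function('y')(141)), -1), Function('r')(-146)) = Add(Pow(Add(31026, Rational(-339, 85)), -1), -60) = Add(Pow(Rational(2636871, 85), -1), -60) = Add(Rational(85, 2636871), -60) = Rational(-158212175, 2636871)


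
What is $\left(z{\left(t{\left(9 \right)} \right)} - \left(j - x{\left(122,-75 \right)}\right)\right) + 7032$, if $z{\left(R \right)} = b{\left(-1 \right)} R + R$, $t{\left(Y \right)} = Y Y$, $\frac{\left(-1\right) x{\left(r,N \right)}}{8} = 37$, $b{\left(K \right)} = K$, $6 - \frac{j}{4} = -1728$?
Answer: $-200$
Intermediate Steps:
$j = 6936$ ($j = 24 - -6912 = 24 + 6912 = 6936$)
$x{\left(r,N \right)} = -296$ ($x{\left(r,N \right)} = \left(-8\right) 37 = -296$)
$t{\left(Y \right)} = Y^{2}$
$z{\left(R \right)} = 0$ ($z{\left(R \right)} = - R + R = 0$)
$\left(z{\left(t{\left(9 \right)} \right)} - \left(j - x{\left(122,-75 \right)}\right)\right) + 7032 = \left(0 - 7232\right) + 7032 = -7232 + 7032 = -200$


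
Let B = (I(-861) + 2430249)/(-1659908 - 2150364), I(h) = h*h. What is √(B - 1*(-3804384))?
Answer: 3*√95890090100300241/476284 ≈ 1950.5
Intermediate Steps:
I(h) = h²
B = -1585785/1905136 (B = ((-861)² + 2430249)/(-1659908 - 2150364) = (741321 + 2430249)/(-3810272) = 3171570*(-1/3810272) = -1585785/1905136 ≈ -0.83237)
√(B - 1*(-3804384)) = √(-1585785/1905136 - 1*(-3804384)) = √(-1585785/1905136 + 3804384) = √(7247867330439/1905136) = 3*√95890090100300241/476284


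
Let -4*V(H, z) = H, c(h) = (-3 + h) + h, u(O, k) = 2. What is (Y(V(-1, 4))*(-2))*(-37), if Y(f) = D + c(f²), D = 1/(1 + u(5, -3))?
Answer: -2257/12 ≈ -188.08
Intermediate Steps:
c(h) = -3 + 2*h
D = ⅓ (D = 1/(1 + 2) = 1/3 = ⅓ ≈ 0.33333)
V(H, z) = -H/4
Y(f) = -8/3 + 2*f² (Y(f) = ⅓ + (-3 + 2*f²) = -8/3 + 2*f²)
(Y(V(-1, 4))*(-2))*(-37) = ((-8/3 + 2*(-¼*(-1))²)*(-2))*(-37) = ((-8/3 + 2*(¼)²)*(-2))*(-37) = ((-8/3 + 2*(1/16))*(-2))*(-37) = ((-8/3 + ⅛)*(-2))*(-37) = -61/24*(-2)*(-37) = (61/12)*(-37) = -2257/12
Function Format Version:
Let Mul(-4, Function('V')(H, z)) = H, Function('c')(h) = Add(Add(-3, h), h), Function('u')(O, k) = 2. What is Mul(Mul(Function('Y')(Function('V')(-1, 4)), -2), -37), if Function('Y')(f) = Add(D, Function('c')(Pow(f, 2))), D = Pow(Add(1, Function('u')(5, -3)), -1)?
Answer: Rational(-2257, 12) ≈ -188.08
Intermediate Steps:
Function('c')(h) = Add(-3, Mul(2, h))
D = Rational(1, 3) (D = Pow(Add(1, 2), -1) = Pow(3, -1) = Rational(1, 3) ≈ 0.33333)
Function('V')(H, z) = Mul(Rational(-1, 4), H)
Function('Y')(f) = Add(Rational(-8, 3), Mul(2, Pow(f, 2))) (Function('Y')(f) = Add(Rational(1, 3), Add(-3, Mul(2, Pow(f, 2)))) = Add(Rational(-8, 3), Mul(2, Pow(f, 2))))
Mul(Mul(Function('Y')(Function('V')(-1, 4)), -2), -37) = Mul(Mul(Add(Rational(-8, 3), Mul(2, Pow(Mul(Rational(-1, 4), -1), 2))), -2), -37) = Mul(Mul(Add(Rational(-8, 3), Mul(2, Pow(Rational(1, 4), 2))), -2), -37) = Mul(Mul(Add(Rational(-8, 3), Mul(2, Rational(1, 16))), -2), -37) = Mul(Mul(Add(Rational(-8, 3), Rational(1, 8)), -2), -37) = Mul(Mul(Rational(-61, 24), -2), -37) = Mul(Rational(61, 12), -37) = Rational(-2257, 12)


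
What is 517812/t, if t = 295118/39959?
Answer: 10345624854/147559 ≈ 70112.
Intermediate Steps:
t = 295118/39959 (t = 295118*(1/39959) = 295118/39959 ≈ 7.3855)
517812/t = 517812/(295118/39959) = 517812*(39959/295118) = 10345624854/147559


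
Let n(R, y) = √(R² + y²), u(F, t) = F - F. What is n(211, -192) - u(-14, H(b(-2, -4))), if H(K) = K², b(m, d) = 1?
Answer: √81385 ≈ 285.28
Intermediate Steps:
u(F, t) = 0
n(211, -192) - u(-14, H(b(-2, -4))) = √(211² + (-192)²) - 1*0 = √(44521 + 36864) + 0 = √81385 + 0 = √81385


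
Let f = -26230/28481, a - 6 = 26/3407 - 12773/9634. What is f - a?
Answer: -5237654914321/934832945278 ≈ -5.6028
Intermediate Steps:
a = 153671101/32823038 (a = 6 + (26/3407 - 12773/9634) = 6 - 43267127/32823038 = 153671101/32823038 ≈ 4.6818)
f = -26230/28481 (f = -26230*1/28481 = -26230/28481 ≈ -0.92097)
f - a = -26230/28481 - 1*153671101/32823038 = -26230/28481 - 153671101/32823038 = -5237654914321/934832945278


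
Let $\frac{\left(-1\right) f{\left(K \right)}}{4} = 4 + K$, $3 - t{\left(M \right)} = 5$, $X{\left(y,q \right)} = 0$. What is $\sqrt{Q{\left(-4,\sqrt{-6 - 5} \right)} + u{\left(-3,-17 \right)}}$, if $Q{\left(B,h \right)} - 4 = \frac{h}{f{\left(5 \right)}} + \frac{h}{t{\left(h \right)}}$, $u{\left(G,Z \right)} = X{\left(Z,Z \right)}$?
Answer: $\frac{\sqrt{144 - 19 i \sqrt{11}}}{6} \approx 2.0453 - 0.42792 i$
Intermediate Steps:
$t{\left(M \right)} = -2$ ($t{\left(M \right)} = 3 - 5 = -2$)
$u{\left(G,Z \right)} = 0$
$f{\left(K \right)} = -16 - 4 K$ ($f{\left(K \right)} = - 4 \left(4 + K\right) = -16 - 4 K$)
$Q{\left(B,h \right)} = 4 - \frac{19 h}{36}$ ($Q{\left(B,h \right)} = 4 + \left(\frac{h}{-16 - 20} + \frac{h}{-2}\right) = 4 + \left(\frac{h}{-16 - 20} + h \left(- \frac{1}{2}\right)\right) = 4 - \left(\frac{h}{2} - \frac{h}{-36}\right) = 4 - \left(\frac{h}{2} - h \left(- \frac{1}{36}\right)\right) = 4 - \frac{19 h}{36}$)
$\sqrt{Q{\left(-4,\sqrt{-6 - 5} \right)} + u{\left(-3,-17 \right)}} = \sqrt{\left(4 - \frac{19 \sqrt{-6 - 5}}{36}\right) + 0} = \sqrt{\left(4 - \frac{19 \sqrt{-11}}{36}\right) + 0} = \sqrt{\left(4 - \frac{19 i \sqrt{11}}{36}\right) + 0} = \sqrt{4 - \frac{19 i \sqrt{11}}{36}}$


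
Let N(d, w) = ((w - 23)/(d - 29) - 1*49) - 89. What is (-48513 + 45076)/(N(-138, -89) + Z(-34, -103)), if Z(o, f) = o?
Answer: 573979/28612 ≈ 20.061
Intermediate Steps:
N(d, w) = -138 + (-23 + w)/(-29 + d) (N(d, w) = ((-23 + w)/(-29 + d) - 49) - 89 = (-49 + (-23 + w)/(-29 + d)) - 89 = -138 + (-23 + w)/(-29 + d))
(-48513 + 45076)/(N(-138, -89) + Z(-34, -103)) = (-48513 + 45076)/((3979 - 89 - 138*(-138))/(-29 - 138) - 34) = -3437/((3979 - 89 + 19044)/(-167) - 34) = -3437/(-1/167*22934 - 34) = -3437/(-22934/167 - 34) = -3437/(-28612/167) = -3437*(-167/28612) = 573979/28612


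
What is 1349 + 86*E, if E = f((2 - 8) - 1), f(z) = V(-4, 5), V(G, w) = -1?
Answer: 1263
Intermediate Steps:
f(z) = -1
E = -1
1349 + 86*E = 1349 + 86*(-1) = 1349 - 86 = 1263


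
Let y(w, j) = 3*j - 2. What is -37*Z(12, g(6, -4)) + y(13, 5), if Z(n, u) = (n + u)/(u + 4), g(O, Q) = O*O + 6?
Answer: -700/23 ≈ -30.435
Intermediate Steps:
g(O, Q) = 6 + O**2 (g(O, Q) = O**2 + 6 = 6 + O**2)
Z(n, u) = (n + u)/(4 + u)
y(w, j) = -2 + 3*j
-37*Z(12, g(6, -4)) + y(13, 5) = -37*(12 + (6 + 6**2))/(4 + (6 + 6**2)) + (-2 + 3*5) = -37*(12 + (6 + 36))/(4 + (6 + 36)) + (-2 + 15) = -37*(12 + 42)/(4 + 42) + 13 = -37*54/46 + 13 = -37*27/23 + 13 = -999/23 + 13 = -700/23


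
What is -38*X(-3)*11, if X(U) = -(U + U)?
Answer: -2508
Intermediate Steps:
X(U) = -2*U
-38*X(-3)*11 = -(-76)*(-3)*11 = -38*6*11 = -228*11 = -2508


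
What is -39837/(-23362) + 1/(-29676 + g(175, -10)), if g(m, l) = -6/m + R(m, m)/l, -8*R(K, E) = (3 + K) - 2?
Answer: 206866305527/121317020402 ≈ 1.7052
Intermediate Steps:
R(K, E) = -⅛ - K/8 (R(K, E) = -((3 + K) - 2)/8 = -(1 + K)/8 = -⅛ - K/8)
g(m, l) = -6/m + (-⅛ - m/8)/l
-39837/(-23362) + 1/(-29676 + g(175, -10)) = -39837/(-23362) + 1/(-29676 + (⅛)*(-48*(-10) + 175*(-1 - 1*175))/(-10*175)) = -39837*(-1/23362) + 1/(-29676 + (⅛)*(-⅒)*(1/175)*(480 + 175*(-1 - 175))) = 39837/23362 + 1/(-29676 + (⅛)*(-⅒)*(1/175)*(480 + 175*(-176))) = 39837/23362 + 1/(-29676 + (⅛)*(-⅒)*(1/175)*(480 - 30800)) = 39837/23362 + 1/(-29676 + (⅛)*(-⅒)*(1/175)*(-30320)) = 39837/23362 + 1/(-29676 + 379/175) = 39837/23362 + 1/(-5192921/175) = 39837/23362 - 175/5192921 = 206866305527/121317020402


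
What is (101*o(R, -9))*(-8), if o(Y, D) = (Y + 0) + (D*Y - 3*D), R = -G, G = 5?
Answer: -54136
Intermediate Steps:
R = -5 (R = -1*5 = -5)
o(Y, D) = Y - 3*D + D*Y (o(Y, D) = Y + (-3*D + D*Y) = Y - 3*D + D*Y)
(101*o(R, -9))*(-8) = (101*(-5 - 3*(-9) - 9*(-5)))*(-8) = (101*(-5 + 27 + 45))*(-8) = (101*67)*(-8) = 6767*(-8) = -54136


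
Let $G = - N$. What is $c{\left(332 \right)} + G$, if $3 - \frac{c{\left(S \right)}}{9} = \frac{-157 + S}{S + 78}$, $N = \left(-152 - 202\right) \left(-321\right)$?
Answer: $- \frac{9316089}{82} \approx -1.1361 \cdot 10^{5}$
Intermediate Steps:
$N = 113634$ ($N = \left(-152 - 202\right) \left(-321\right) = \left(-354\right) \left(-321\right) = 113634$)
$c{\left(S \right)} = 27 - \frac{9 \left(-157 + S\right)}{78 + S}$ ($c{\left(S \right)} = 27 - 9 \frac{-157 + S}{S + 78} = 27 - 9 \frac{-157 + S}{78 + S} = 27 - \frac{9 \left(-157 + S\right)}{78 + S}$)
$G = -113634$ ($G = \left(-1\right) 113634 = -113634$)
$c{\left(332 \right)} + G = \frac{9 \left(391 + 2 \cdot 332\right)}{78 + 332} - 113634 = \frac{9 \left(391 + 664\right)}{410} - 113634 = 9 \cdot \frac{1}{410} \cdot 1055 - 113634 = \frac{1899}{82} - 113634 = - \frac{9316089}{82}$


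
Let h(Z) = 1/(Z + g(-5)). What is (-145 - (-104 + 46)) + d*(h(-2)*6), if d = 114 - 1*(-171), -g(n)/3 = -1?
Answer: 1623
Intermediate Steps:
g(n) = 3 (g(n) = -3*(-1) = 3)
h(Z) = 1/(3 + Z) (h(Z) = 1/(Z + 3) = 1/(3 + Z))
d = 285 (d = 114 + 171 = 285)
(-145 - (-104 + 46)) + d*(h(-2)*6) = (-145 - (-104 + 46)) + 285*(6/(3 - 2)) = (-145 - 1*(-58)) + 285*(6/1) = (-145 + 58) + 285*(1*6) = -87 + 285*6 = -87 + 1710 = 1623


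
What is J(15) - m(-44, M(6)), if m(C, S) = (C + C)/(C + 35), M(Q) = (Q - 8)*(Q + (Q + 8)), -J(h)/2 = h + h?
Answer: -628/9 ≈ -69.778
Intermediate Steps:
J(h) = -4*h (J(h) = -2*(h + h) = -4*h)
M(Q) = (-8 + Q)*(8 + 2*Q) (M(Q) = (-8 + Q)*(Q + (8 + Q)) = (-8 + Q)*(8 + 2*Q))
m(C, S) = 2*C/(35 + C) (m(C, S) = (2*C)/(35 + C) = 2*C/(35 + C))
J(15) - m(-44, M(6)) = -4*15 - 2*(-44)/(35 - 44) = -60 - 2*(-44)/(-9) = -60 - 2*(-44)*(-1)/9 = -60 - 1*88/9 = -60 - 88/9 = -628/9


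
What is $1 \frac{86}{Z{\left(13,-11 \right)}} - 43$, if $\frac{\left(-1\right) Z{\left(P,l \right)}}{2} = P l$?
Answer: $- \frac{6106}{143} \approx -42.699$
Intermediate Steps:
$Z{\left(P,l \right)} = - 2 P l$
$1 \frac{86}{Z{\left(13,-11 \right)}} - 43 = 1 \frac{86}{\left(-2\right) 13 \left(-11\right)} - 43 = 1 \cdot \frac{86}{286} - 43 = 1 \cdot 86 \cdot \frac{1}{286} - 43 = 1 \cdot \frac{43}{143} - 43 = \frac{43}{143} - 43 = - \frac{6106}{143}$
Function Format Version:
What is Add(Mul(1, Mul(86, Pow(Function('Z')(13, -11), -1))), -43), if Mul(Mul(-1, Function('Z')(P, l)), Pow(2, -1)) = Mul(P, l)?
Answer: Rational(-6106, 143) ≈ -42.699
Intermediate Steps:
Function('Z')(P, l) = Mul(-2, P, l) (Function('Z')(P, l) = Mul(-2, Mul(P, l)) = Mul(-2, P, l))
Add(Mul(1, Mul(86, Pow(Function('Z')(13, -11), -1))), -43) = Add(Mul(1, Mul(86, Pow(Mul(-2, 13, -11), -1))), -43) = Add(Mul(1, Mul(86, Pow(286, -1))), -43) = Add(Mul(1, Mul(86, Rational(1, 286))), -43) = Add(Mul(1, Rational(43, 143)), -43) = Add(Rational(43, 143), -43) = Rational(-6106, 143)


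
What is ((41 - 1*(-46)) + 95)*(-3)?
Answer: -546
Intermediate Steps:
((41 - 1*(-46)) + 95)*(-3) = ((41 + 46) + 95)*(-3) = (87 + 95)*(-3) = 182*(-3) = -546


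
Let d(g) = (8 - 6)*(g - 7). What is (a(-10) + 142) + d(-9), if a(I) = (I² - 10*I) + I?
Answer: 300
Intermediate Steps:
a(I) = I² - 9*I
d(g) = -14 + 2*g (d(g) = 2*(-7 + g) = -14 + 2*g)
(a(-10) + 142) + d(-9) = (-10*(-9 - 10) + 142) + (-14 + 2*(-9)) = (-10*(-19) + 142) + (-14 - 18) = (190 + 142) - 32 = 332 - 32 = 300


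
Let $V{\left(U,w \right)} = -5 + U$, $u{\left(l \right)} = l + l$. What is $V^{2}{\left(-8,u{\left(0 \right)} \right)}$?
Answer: $169$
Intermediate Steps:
$u{\left(l \right)} = 2 l$
$V^{2}{\left(-8,u{\left(0 \right)} \right)} = \left(-5 - 8\right)^{2} = \left(-13\right)^{2} = 169$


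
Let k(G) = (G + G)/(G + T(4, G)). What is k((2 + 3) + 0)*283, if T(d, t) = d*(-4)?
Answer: -2830/11 ≈ -257.27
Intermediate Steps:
T(d, t) = -4*d
k(G) = 2*G/(-16 + G) (k(G) = (G + G)/(G - 4*4) = (2*G)/(G - 16) = (2*G)/(-16 + G) = 2*G/(-16 + G))
k((2 + 3) + 0)*283 = (2*((2 + 3) + 0)/(-16 + ((2 + 3) + 0)))*283 = (2*(5 + 0)/(-16 + (5 + 0)))*283 = (2*5/(-16 + 5))*283 = (2*5/(-11))*283 = (2*5*(-1/11))*283 = -10/11*283 = -2830/11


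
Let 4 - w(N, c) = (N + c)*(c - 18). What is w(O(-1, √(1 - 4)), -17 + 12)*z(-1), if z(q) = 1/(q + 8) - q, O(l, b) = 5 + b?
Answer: 32/7 + 184*I*√3/7 ≈ 4.5714 + 45.528*I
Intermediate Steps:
w(N, c) = 4 - (-18 + c)*(N + c) (w(N, c) = 4 - (N + c)*(c - 18) = 4 - (N + c)*(-18 + c) = 4 - (-18 + c)*(N + c))
z(q) = 1/(8 + q) - q
w(O(-1, √(1 - 4)), -17 + 12)*z(-1) = (4 - (-17 + 12)² + 18*(5 + √(1 - 4)) + 18*(-17 + 12) - (5 + √(1 - 4))*(-17 + 12))*((1 - 1*(-1)² - 8*(-1))/(8 - 1)) = (4 - 1*(-5)² + 18*(5 + √(-3)) + 18*(-5) - 1*(5 + √(-3))*(-5))*((1 - 1*1 + 8)/7) = (4 - 1*25 + 18*(5 + I*√3) - 90 - 1*(5 + I*√3)*(-5))*((1 - 1 + 8)/7) = (4 - 25 + (90 + 18*I*√3) - 90 + (25 + 5*I*√3))*((⅐)*8) = (4 + 23*I*√3)*(8/7) = 32/7 + 184*I*√3/7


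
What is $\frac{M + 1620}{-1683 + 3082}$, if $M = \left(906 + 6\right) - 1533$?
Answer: $\frac{999}{1399} \approx 0.71408$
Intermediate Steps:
$M = -621$ ($M = 912 - 1533 = -621$)
$\frac{M + 1620}{-1683 + 3082} = \frac{-621 + 1620}{-1683 + 3082} = \frac{999}{1399}$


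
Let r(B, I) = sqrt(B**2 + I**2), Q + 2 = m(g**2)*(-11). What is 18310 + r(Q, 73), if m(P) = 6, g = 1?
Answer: 18310 + sqrt(9953) ≈ 18410.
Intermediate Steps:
Q = -68 (Q = -2 + 6*(-11) = -2 - 66 = -68)
18310 + r(Q, 73) = 18310 + sqrt((-68)**2 + 73**2) = 18310 + sqrt(4624 + 5329) = 18310 + sqrt(9953)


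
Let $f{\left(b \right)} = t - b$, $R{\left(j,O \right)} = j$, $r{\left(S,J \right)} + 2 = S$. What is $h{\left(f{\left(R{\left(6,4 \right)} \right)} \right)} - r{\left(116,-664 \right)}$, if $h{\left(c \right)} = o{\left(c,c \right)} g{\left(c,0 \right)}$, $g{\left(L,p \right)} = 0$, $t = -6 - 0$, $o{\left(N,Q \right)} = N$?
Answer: $-114$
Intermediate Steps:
$r{\left(S,J \right)} = -2 + S$
$t = -6$ ($t = -6 + 0 = -6$)
$f{\left(b \right)} = -6 - b$
$h{\left(c \right)} = 0$ ($h{\left(c \right)} = c 0 = 0$)
$h{\left(f{\left(R{\left(6,4 \right)} \right)} \right)} - r{\left(116,-664 \right)} = 0 - \left(-2 + 116\right) = 0 - 114 = -114$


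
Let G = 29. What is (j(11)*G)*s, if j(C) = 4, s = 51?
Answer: 5916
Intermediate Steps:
(j(11)*G)*s = (4*29)*51 = 116*51 = 5916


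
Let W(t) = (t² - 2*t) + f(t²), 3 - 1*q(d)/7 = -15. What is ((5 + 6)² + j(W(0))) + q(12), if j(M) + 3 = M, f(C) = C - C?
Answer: 244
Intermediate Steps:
f(C) = 0
q(d) = 126 (q(d) = 21 - 7*(-15) = 21 + 105 = 126)
W(t) = t² - 2*t (W(t) = (t² - 2*t) + 0 = t² - 2*t)
j(M) = -3 + M
((5 + 6)² + j(W(0))) + q(12) = ((5 + 6)² + (-3 + 0*(-2 + 0))) + 126 = (11² + (-3 + 0*(-2))) + 126 = (121 + (-3 + 0)) + 126 = (121 - 3) + 126 = 118 + 126 = 244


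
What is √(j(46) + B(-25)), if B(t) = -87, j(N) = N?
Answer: I*√41 ≈ 6.4031*I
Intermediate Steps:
√(j(46) + B(-25)) = √(46 - 87) = √(-41) = I*√41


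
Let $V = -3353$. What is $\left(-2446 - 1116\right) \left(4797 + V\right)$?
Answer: $-5143528$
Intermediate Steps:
$\left(-2446 - 1116\right) \left(4797 + V\right) = \left(-2446 - 1116\right) \left(4797 - 3353\right) = \left(-3562\right) 1444 = -5143528$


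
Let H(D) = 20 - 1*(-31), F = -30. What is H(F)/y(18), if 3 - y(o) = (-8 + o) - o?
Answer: 51/11 ≈ 4.6364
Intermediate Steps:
H(D) = 51 (H(D) = 20 + 31 = 51)
y(o) = 11 (y(o) = 3 - ((-8 + o) - o) = 3 - 1*(-8) = 3 + 8 = 11)
H(F)/y(18) = 51/11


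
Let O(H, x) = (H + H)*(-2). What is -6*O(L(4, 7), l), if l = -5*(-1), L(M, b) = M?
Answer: 96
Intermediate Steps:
l = 5
O(H, x) = -4*H (O(H, x) = (2*H)*(-2) = -4*H)
-6*O(L(4, 7), l) = -(-24)*4 = -6*(-16) = 96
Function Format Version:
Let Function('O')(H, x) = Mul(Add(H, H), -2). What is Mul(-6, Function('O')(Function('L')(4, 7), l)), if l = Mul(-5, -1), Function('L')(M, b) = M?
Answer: 96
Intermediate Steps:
l = 5
Function('O')(H, x) = Mul(-4, H) (Function('O')(H, x) = Mul(Mul(2, H), -2) = Mul(-4, H))
Mul(-6, Function('O')(Function('L')(4, 7), l)) = Mul(-6, Mul(-4, 4)) = Mul(-6, -16) = 96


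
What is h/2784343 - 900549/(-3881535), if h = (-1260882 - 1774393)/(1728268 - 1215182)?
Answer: 61262818818643537/264056651089067830 ≈ 0.23201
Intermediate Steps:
h = -3035275/513086 ≈ -5.9157
h/2784343 - 900549/(-3881535) = -3035275/513086/2784343 - 900549/(-3881535) = -3035275/513086*1/2784343 - 900549*(-1/3881535) = -3035275/1428607412498 + 300183/1293845 = 61262818818643537/264056651089067830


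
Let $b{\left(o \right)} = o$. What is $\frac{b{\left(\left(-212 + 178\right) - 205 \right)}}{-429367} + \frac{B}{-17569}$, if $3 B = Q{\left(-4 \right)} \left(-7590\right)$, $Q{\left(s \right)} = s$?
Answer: $- \frac{4340995049}{7543548823} \approx -0.57546$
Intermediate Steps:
$B = 10120$ ($B = \frac{\left(-4\right) \left(-7590\right)}{3} = \frac{1}{3} \cdot 30360 = 10120$)
$\frac{b{\left(\left(-212 + 178\right) - 205 \right)}}{-429367} + \frac{B}{-17569} = \frac{\left(-212 + 178\right) - 205}{-429367} + \frac{10120}{-17569} = \left(-34 - 205\right) \left(- \frac{1}{429367}\right) + 10120 \left(- \frac{1}{17569}\right) = \left(-239\right) \left(- \frac{1}{429367}\right) - \frac{10120}{17569} = \frac{239}{429367} - \frac{10120}{17569} = - \frac{4340995049}{7543548823}$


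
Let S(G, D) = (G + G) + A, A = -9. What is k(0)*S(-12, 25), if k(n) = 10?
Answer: -330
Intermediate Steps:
S(G, D) = -9 + 2*G (S(G, D) = (G + G) - 9 = 2*G - 9 = -9 + 2*G)
k(0)*S(-12, 25) = 10*(-9 + 2*(-12)) = 10*(-9 - 24) = 10*(-33) = -330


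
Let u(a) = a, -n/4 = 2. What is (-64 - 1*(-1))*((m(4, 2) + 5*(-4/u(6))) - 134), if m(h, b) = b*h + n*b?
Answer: 9156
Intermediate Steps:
n = -8 (n = -4*2 = -8)
m(h, b) = -8*b + b*h (m(h, b) = b*h - 8*b = -8*b + b*h)
(-64 - 1*(-1))*((m(4, 2) + 5*(-4/u(6))) - 134) = (-64 - 1*(-1))*((2*(-8 + 4) + 5*(-4/6)) - 134) = (-64 + 1)*((2*(-4) + 5*(-4*1/6)) - 134) = -63*((-8 + 5*(-2/3)) - 134) = -63*((-8 - 10/3) - 134) = -63*(-34/3 - 134) = -63*(-436/3) = 9156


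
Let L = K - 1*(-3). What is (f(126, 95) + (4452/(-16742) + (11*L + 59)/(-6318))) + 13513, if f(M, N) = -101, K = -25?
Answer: 236440342987/17629326 ≈ 13412.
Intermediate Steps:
L = -22 (L = -25 - 1*(-3) = -25 + 3 = -22)
(f(126, 95) + (4452/(-16742) + (11*L + 59)/(-6318))) + 13513 = (-101 + (4452/(-16742) + (11*(-22) + 59)/(-6318))) + 13513 = (-101 + (4452*(-1/16742) + (-242 + 59)*(-1/6318))) + 13513 = (-101 + (-2226/8371 - 183*(-1/6318))) + 13513 = (-101 + (-2226/8371 + 61/2106)) + 13513 = (-101 - 4177325/17629326) + 13513 = -1784739251/17629326 + 13513 = 236440342987/17629326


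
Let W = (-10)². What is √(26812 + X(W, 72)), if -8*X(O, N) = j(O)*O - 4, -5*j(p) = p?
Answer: 5*√4330/2 ≈ 164.51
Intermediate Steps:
j(p) = -p/5
W = 100
X(O, N) = ½ + O²/40 (X(O, N) = -((-O/5)*O - 4)/8 = -(-O²/5 - 4)/8 = -(-4 - O²/5)/8 = ½ + O²/40)
√(26812 + X(W, 72)) = √(26812 + (½ + (1/40)*100²)) = √(26812 + (½ + (1/40)*10000)) = √(26812 + (½ + 250)) = √(26812 + 501/2) = √(54125/2) = 5*√4330/2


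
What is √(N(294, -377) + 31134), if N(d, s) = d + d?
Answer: √31722 ≈ 178.11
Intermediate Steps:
N(d, s) = 2*d
√(N(294, -377) + 31134) = √(2*294 + 31134) = √(588 + 31134) = √31722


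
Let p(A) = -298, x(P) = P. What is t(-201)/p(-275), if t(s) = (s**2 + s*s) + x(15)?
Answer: -80817/298 ≈ -271.20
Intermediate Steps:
t(s) = 15 + 2*s**2 (t(s) = (s**2 + s*s) + 15 = (s**2 + s**2) + 15 = 2*s**2 + 15 = 15 + 2*s**2)
t(-201)/p(-275) = (15 + 2*(-201)**2)/(-298) = (15 + 2*40401)*(-1/298) = (15 + 80802)*(-1/298) = 80817*(-1/298) = -80817/298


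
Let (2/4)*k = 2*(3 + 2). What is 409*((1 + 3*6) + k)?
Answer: 15951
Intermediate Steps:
k = 20 (k = 2*(2*(3 + 2)) = 2*(2*5) = 2*10 = 20)
409*((1 + 3*6) + k) = 409*((1 + 3*6) + 20) = 409*((1 + 18) + 20) = 409*(19 + 20) = 409*39 = 15951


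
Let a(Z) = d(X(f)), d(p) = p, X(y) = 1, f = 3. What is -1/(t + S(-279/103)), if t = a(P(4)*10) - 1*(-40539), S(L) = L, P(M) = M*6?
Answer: -103/4175341 ≈ -2.4669e-5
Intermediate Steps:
P(M) = 6*M
a(Z) = 1
t = 40540 (t = 1 - 1*(-40539) = 1 + 40539 = 40540)
-1/(t + S(-279/103)) = -1/(40540 - 279/103) = -1/4175341/103 = -1*103/4175341 = -103/4175341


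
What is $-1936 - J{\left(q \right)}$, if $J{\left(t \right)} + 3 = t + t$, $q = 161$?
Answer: $-2255$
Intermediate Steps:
$J{\left(t \right)} = -3 + 2 t$ ($J{\left(t \right)} = -3 + \left(t + t\right) = -3 + 2 t$)
$-1936 - J{\left(q \right)} = -1936 - \left(-3 + 2 \cdot 161\right) = -1936 - \left(-3 + 322\right) = -1936 - 319 = -2255$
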